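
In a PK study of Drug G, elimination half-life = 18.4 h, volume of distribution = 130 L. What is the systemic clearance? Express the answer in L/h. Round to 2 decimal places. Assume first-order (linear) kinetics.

k = ln2 / t½ = 0.693147 / 18.4 = 0.03767 h⁻¹
CL = k × Vd = 0.03767 × 130 = 4.897 L/h

4.90 L/h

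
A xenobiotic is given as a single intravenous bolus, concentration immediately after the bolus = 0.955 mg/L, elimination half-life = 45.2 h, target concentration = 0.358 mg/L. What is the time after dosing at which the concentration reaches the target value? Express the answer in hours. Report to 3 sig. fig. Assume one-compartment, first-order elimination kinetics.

k = ln2 / t½ = 0.693147 / 45.2 = 0.01534 h⁻¹
t = ln(C₀ / C) / k = ln(0.9550 / 0.358) / 0.01534
  = ln(2.668) / 0.01534 = 0.9813 / 0.01534 = 63.97 h

64.0 h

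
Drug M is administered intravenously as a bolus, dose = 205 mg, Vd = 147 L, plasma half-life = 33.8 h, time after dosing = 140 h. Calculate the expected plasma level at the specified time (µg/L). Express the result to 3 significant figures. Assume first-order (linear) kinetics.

79.0 µg/L

C₀ = Dose / Vd = 205.0 / 147 = 1.395 mg/L
k = ln2 / t½ = 0.693147 / 33.8 = 0.02051 h⁻¹
C = C₀ · e^(−k·t) = 1.395 × e^(−0.02051 × 140)
  = 1.395 × 0.05662 = 0.07898 mg/L
Convert: 0.07898 mg/L × 1000 = 78.98 µg/L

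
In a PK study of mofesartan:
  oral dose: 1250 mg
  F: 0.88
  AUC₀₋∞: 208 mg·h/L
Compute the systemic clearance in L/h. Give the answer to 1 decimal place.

CL = F·Dose / AUC = 0.88 × 1250 / 208 = 5.288 L/h

5.3 L/h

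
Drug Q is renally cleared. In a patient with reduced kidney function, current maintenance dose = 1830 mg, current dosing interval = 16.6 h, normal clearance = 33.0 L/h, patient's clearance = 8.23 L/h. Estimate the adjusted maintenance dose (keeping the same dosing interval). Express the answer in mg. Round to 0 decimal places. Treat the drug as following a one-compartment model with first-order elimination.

To keep the same average steady-state level, dosing rate must scale with clearance.
CL ratio = 8.23 / 33.0 = 0.2494
New dose (same interval) = 1830 × 0.2494 = 456.4 mg

456 mg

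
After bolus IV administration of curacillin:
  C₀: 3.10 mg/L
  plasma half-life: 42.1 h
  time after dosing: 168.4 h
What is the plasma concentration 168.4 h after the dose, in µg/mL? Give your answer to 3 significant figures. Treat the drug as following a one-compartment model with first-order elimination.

k = ln2 / t½ = 0.693147 / 42.1 = 0.01646 h⁻¹
t / t½ = 168.4 / 42.1 = 4 half-lives
C = C₀ × (1/2)^4 = 3.100 × 0.06250 = 0.1938 mg/L
(0.1938 mg/L = 0.1938 µg/mL)

0.194 µg/mL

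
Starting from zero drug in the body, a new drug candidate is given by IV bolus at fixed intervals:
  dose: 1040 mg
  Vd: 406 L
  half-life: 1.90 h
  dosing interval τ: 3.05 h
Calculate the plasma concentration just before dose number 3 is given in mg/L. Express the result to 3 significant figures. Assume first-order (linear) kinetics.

1.12 mg/L

C₀ per dose = Dose / Vd = 1040 / 406 = 2.562 mg/L
k = ln2 / t½ = 0.693147 / 1.90 = 0.3648 h⁻¹
Fraction remaining after one interval: r = e^(−kτ) = e^(−0.3648 × 3.05) = 0.3287
Before dose 3, 2 doses have been given (aged 1τ, 2τ).
C_trough = C₀ × (r + r²) = 2.562 × (0.3287 + 0.1080) = 1.119 mg/L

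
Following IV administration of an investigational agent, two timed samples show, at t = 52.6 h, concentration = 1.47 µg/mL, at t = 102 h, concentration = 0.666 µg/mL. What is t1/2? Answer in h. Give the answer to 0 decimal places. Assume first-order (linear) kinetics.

k = ln(C₁/C₂) / (t₂ − t₁) = ln(1.47/0.666) / (102 − 52.6)
  = 0.7917 / 49.40 = 0.01603 h⁻¹
t½ = ln2 / k = 0.693147 / 0.01603 = 43.24 h

43 h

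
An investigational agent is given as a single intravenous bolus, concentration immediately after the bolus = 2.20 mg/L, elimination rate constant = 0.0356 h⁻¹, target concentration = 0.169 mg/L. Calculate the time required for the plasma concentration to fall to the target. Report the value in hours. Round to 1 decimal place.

72.1 h

t = ln(C₀ / C) / k = ln(2.200 / 0.169) / 0.03560
  = ln(13.02) / 0.03560 = 2.566 / 0.03560 = 72.08 h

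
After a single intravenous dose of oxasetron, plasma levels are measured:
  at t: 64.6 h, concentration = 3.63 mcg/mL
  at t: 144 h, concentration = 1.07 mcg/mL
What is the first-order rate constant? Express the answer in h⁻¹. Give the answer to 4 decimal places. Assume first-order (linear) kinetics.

k = ln(C₁/C₂) / (t₂ − t₁) = ln(3.63/1.07) / (144 − 64.6)
  = 1.222 / 79.40 = 0.01539 h⁻¹

0.0154 h⁻¹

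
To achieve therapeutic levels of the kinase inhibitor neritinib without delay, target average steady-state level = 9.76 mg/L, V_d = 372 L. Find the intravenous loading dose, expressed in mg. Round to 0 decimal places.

LD = Css × Vd = 9.76 × 372 = 3631 mg

3631 mg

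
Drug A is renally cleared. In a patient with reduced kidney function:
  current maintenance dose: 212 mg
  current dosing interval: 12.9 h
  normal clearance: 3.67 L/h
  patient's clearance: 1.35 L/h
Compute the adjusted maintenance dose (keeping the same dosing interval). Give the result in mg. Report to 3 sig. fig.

78.0 mg

To keep the same average steady-state level, dosing rate must scale with clearance.
CL ratio = 1.35 / 3.67 = 0.3678
New dose (same interval) = 212 × 0.3678 = 77.97 mg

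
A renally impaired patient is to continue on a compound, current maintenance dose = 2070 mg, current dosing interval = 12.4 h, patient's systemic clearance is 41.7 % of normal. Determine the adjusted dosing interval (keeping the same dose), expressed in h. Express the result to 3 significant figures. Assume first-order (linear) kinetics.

29.7 h

To keep the same average steady-state level, dosing rate must scale with clearance.
CL ratio = 41.7 / 100 = 0.4170
New interval (same dose) = 12.4 / 0.4170 = 29.74 h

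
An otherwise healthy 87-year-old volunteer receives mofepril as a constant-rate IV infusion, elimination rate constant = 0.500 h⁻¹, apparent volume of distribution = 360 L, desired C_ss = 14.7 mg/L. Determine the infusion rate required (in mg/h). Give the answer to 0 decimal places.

CL = k × Vd = 0.5000 × 360 = 180.0 L/h
At steady state, infusion rate R₀ = Css × CL = 14.7 × 180.0 = 2646 mg/h

2646 mg/h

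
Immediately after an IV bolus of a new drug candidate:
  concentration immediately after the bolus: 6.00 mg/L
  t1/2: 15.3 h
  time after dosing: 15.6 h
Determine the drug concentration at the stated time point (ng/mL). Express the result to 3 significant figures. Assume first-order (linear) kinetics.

2960 ng/mL

k = ln2 / t½ = 0.693147 / 15.3 = 0.04530 h⁻¹
C = C₀ · e^(−k·t) = 6.000 × e^(−0.04530 × 15.6)
  = 6.000 × 0.4933 = 2.960 mg/L
Convert: 2.960 mg/L × 1000 = 2960 ng/mL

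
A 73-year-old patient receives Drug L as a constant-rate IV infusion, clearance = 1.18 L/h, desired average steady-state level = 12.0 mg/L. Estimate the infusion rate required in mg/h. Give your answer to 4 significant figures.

14.16 mg/h

At steady state, infusion rate R₀ = Css × CL = 12.0 × 1.180 = 14.16 mg/h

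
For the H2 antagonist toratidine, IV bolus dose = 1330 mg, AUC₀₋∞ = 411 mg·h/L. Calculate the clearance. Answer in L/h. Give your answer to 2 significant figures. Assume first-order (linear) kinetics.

3.2 L/h

CL = Dose / AUC = 1330 / 411 = 3.236 L/h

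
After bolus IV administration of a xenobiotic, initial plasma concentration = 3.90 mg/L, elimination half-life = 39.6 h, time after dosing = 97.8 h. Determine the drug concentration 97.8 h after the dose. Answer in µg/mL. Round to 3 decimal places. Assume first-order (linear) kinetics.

k = ln2 / t½ = 0.693147 / 39.6 = 0.01750 h⁻¹
C = C₀ · e^(−k·t) = 3.900 × e^(−0.01750 × 97.8)
  = 3.900 × 0.1806 = 0.7043 mg/L
(0.7043 mg/L = 0.7043 µg/mL)

0.704 µg/mL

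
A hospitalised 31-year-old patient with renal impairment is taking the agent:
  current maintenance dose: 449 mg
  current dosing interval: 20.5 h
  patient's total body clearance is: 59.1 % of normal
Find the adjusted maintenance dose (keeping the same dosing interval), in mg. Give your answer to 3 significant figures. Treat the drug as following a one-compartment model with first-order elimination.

To keep the same average steady-state level, dosing rate must scale with clearance.
CL ratio = 59.1 / 100 = 0.5910
New dose (same interval) = 449 × 0.5910 = 265.4 mg

265 mg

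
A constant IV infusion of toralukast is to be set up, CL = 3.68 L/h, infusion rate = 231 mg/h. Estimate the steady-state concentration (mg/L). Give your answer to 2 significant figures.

At steady state Css = R₀ / CL = 231 / 3.680 = 62.77 mg/L

63 mg/L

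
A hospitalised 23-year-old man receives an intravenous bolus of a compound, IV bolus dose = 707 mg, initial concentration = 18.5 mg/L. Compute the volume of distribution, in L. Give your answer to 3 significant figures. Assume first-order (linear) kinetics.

38.2 L

Vd = Dose / C₀ = 707.0 / 18.5 = 38.22 L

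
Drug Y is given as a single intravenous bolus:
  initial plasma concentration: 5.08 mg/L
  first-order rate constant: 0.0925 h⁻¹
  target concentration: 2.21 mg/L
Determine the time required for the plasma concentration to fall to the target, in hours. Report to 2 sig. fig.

9.0 h

t = ln(C₀ / C) / k = ln(5.080 / 2.21) / 0.09250
  = ln(2.299) / 0.09250 = 0.8325 / 0.09250 = 9.000 h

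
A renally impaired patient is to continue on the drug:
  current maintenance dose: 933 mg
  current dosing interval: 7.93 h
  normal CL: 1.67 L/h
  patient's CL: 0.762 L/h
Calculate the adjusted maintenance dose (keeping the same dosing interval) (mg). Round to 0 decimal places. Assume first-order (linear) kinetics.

426 mg

To keep the same average steady-state level, dosing rate must scale with clearance.
CL ratio = 0.762 / 1.67 = 0.4563
New dose (same interval) = 933 × 0.4563 = 425.7 mg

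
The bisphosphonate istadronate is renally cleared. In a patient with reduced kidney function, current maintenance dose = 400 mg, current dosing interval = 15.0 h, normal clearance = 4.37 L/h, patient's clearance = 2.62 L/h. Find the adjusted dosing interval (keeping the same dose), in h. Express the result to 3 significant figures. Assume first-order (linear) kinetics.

To keep the same average steady-state level, dosing rate must scale with clearance.
CL ratio = 2.62 / 4.37 = 0.5995
New interval (same dose) = 15.0 / 0.5995 = 25.02 h

25.0 h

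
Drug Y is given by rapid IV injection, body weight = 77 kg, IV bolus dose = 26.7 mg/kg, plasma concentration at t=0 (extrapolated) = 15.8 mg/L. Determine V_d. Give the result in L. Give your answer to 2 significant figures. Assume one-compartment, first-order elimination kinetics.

Dose = 26.7 × 77 = 2056 mg
Vd = Dose / C₀ = 2056 / 15.8 = 130.1 L

130 L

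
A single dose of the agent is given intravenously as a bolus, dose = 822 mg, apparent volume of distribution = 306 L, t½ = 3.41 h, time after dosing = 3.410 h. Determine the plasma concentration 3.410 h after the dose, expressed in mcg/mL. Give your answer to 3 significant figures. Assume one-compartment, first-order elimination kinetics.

1.34 mcg/mL

C₀ = Dose / Vd = 822.0 / 306 = 2.686 mg/L
k = ln2 / t½ = 0.693147 / 3.41 = 0.2033 h⁻¹
t / t½ = 3.410 / 3.41 = 1 half-lives
C = C₀ × (1/2)^1 = 2.686 × 0.5000 = 1.343 mg/L
(1.343 mg/L = 1.343 mcg/mL)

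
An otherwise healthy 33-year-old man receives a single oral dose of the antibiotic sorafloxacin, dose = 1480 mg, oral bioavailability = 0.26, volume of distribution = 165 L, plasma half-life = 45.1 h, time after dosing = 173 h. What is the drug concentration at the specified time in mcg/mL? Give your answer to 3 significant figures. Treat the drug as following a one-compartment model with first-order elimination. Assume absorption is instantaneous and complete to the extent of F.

Amount reaching circulation = F × Dose = 0.26 × 1480 = 384.8 mg
C₀ = F·Dose / Vd = 384.8 / 165 = 2.332 mg/L
k = ln2 / t½ = 0.693147 / 45.1 = 0.01537 h⁻¹
C = C₀ · e^(−k·t) = 2.332 × e^(−0.01537 × 173)
  = 2.332 × 0.07002 = 0.1633 mg/L
(0.1633 mg/L = 0.1633 mcg/mL)

0.163 mcg/mL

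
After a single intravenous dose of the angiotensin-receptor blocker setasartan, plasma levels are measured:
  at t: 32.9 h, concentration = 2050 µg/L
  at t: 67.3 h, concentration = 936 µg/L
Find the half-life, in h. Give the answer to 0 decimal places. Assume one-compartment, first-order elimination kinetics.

k = ln(C₁/C₂) / (t₂ − t₁) = ln(2050/936) / (67.3 − 32.9)
  = 0.7840 / 34.40 = 0.02279 h⁻¹
t½ = ln2 / k = 0.693147 / 0.02279 = 30.41 h

30 h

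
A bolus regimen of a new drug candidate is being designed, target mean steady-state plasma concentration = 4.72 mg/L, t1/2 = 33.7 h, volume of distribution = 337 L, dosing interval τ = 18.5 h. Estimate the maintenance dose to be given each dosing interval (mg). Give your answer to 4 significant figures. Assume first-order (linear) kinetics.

k = ln2 / t½ = 0.693147 / 33.7 = 0.02057 h⁻¹
CL = k × Vd = 0.02057 × 337 = 6.932 L/h
At steady state, Dose/τ = Css × CL.
Dose = Css × CL × τ = 4.72 × 6.932 × 18.5 = 605.3 mg

605.3 mg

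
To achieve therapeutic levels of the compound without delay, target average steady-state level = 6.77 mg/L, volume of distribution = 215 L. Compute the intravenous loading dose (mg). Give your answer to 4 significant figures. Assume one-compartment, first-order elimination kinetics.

LD = Css × Vd = 6.77 × 215 = 1456 mg

1456 mg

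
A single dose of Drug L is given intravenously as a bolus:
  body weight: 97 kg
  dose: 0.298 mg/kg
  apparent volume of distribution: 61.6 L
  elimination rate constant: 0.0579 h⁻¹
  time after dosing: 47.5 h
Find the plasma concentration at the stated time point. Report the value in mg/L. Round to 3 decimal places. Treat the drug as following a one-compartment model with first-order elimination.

Total dose = 0.298 × 97 = 28.91 mg
C₀ = Dose / Vd = 28.91 / 61.6 = 0.4693 mg/L
C = C₀ · e^(−k·t) = 0.4693 × e^(−0.05790 × 47.5)
  = 0.4693 × 0.06391 = 0.02999 mg/L

0.030 mg/L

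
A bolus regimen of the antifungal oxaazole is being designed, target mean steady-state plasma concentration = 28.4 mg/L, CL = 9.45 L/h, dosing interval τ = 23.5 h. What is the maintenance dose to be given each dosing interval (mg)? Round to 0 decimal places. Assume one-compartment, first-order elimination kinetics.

6307 mg

At steady state, Dose/τ = Css × CL.
Dose = Css × CL × τ = 28.4 × 9.450 × 23.5 = 6307 mg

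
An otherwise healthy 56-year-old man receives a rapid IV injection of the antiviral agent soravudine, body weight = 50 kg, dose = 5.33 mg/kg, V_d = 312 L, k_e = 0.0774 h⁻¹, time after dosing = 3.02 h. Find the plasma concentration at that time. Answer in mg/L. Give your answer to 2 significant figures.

Total dose = 5.33 × 50 = 266.5 mg
C₀ = Dose / Vd = 266.5 / 312 = 0.8542 mg/L
C = C₀ · e^(−k·t) = 0.8542 × e^(−0.07740 × 3.02)
  = 0.8542 × 0.7916 = 0.6762 mg/L

0.68 mg/L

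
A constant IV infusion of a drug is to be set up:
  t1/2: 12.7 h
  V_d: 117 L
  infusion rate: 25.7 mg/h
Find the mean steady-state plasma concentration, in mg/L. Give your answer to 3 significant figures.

4.02 mg/L

k = ln2 / t½ = 0.693147 / 12.7 = 0.05458 h⁻¹
CL = k × Vd = 0.05458 × 117 = 6.386 L/h
At steady state Css = R₀ / CL = 25.7 / 6.386 = 4.024 mg/L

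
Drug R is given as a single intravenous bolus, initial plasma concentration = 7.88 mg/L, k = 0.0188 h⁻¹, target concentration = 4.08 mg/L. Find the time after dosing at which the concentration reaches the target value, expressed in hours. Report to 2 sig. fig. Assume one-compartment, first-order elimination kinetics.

t = ln(C₀ / C) / k = ln(7.880 / 4.08) / 0.01880
  = ln(1.931) / 0.01880 = 0.6580 / 0.01880 = 35.00 h

35 h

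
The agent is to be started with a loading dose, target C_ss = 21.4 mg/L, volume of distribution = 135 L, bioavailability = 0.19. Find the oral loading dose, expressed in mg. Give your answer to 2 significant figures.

15000 mg

LD = Css × Vd / F = 21.4 × 135 / 0.19 = 15210 mg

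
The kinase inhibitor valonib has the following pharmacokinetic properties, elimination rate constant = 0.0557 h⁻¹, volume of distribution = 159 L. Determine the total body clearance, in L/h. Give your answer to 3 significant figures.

CL = k × Vd = 0.0557 × 159 = 8.856 L/h

8.86 L/h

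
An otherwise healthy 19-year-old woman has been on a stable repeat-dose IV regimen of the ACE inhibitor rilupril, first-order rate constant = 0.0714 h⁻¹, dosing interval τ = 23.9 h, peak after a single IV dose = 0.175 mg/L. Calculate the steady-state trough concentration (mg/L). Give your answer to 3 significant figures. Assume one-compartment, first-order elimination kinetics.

0.0388 mg/L

e^(−kτ) = e^(−0.07140 × 23.9) = 0.1815
Accumulation ratio R = 1 / (1 − e^(−kτ)) = 1 / (1 − 0.1815) = 1.222
Steady-state trough = C₀ × R × e^(−kτ) = 0.175 × 1.222 × 0.1815 = 0.03881 mg/L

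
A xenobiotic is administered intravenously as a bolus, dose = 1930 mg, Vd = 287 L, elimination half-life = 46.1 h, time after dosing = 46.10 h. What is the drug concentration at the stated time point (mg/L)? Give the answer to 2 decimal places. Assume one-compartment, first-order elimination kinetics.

C₀ = Dose / Vd = 1930 / 287 = 6.725 mg/L
k = ln2 / t½ = 0.693147 / 46.1 = 0.01504 h⁻¹
t / t½ = 46.10 / 46.1 = 1 half-lives
C = C₀ × (1/2)^1 = 6.725 × 0.5000 = 3.363 mg/L

3.36 mg/L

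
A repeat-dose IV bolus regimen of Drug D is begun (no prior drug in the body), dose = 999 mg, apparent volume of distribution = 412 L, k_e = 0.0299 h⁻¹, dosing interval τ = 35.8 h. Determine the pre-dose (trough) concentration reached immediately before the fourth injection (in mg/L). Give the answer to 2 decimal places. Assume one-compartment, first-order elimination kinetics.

C₀ per dose = Dose / Vd = 999 / 412 = 2.425 mg/L
Fraction remaining after one interval: r = e^(−kτ) = e^(−0.02990 × 35.8) = 0.3429
Before dose 4, 3 doses have been given (aged 1τ, 2τ, 3τ).
C_trough = C₀ × (r + r² + … + r^3) = C₀ × r(1−r^3)/(1−r)
        = 2.425 × 0.3429 × (1 − 0.04032) / (1 − 0.3429) = 1.214 mg/L

1.21 mg/L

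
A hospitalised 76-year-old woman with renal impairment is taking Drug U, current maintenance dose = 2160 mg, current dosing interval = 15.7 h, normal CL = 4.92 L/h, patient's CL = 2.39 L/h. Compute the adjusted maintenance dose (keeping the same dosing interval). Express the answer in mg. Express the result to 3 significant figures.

1050 mg

To keep the same average steady-state level, dosing rate must scale with clearance.
CL ratio = 2.39 / 4.92 = 0.4858
New dose (same interval) = 2160 × 0.4858 = 1049 mg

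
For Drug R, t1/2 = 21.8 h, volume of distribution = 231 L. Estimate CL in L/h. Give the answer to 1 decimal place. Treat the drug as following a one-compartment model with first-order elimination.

k = ln2 / t½ = 0.693147 / 21.8 = 0.03180 h⁻¹
CL = k × Vd = 0.03180 × 231 = 7.346 L/h

7.3 L/h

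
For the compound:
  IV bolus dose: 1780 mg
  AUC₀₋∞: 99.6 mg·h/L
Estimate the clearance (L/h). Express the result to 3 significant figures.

17.9 L/h

CL = Dose / AUC = 1780 / 99.6 = 17.87 L/h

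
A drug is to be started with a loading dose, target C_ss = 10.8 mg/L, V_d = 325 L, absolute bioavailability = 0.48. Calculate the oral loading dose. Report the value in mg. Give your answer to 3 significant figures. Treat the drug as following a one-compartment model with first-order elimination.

7310 mg

LD = Css × Vd / F = 10.8 × 325 / 0.48 = 7313 mg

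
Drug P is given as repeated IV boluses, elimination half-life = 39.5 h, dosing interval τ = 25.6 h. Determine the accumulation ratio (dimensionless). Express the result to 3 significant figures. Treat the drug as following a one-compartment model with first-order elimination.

2.76

k = ln2 / t½ = 0.693147 / 39.5 = 0.01755 h⁻¹
e^(−kτ) = e^(−0.01755 × 25.6) = 0.6381
Accumulation ratio R = 1 / (1 − e^(−kτ)) = 1 / (1 − 0.6381) = 2.763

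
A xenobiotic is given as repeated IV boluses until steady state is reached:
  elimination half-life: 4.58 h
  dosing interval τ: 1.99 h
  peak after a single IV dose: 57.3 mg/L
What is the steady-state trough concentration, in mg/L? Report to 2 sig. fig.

k = ln2 / t½ = 0.693147 / 4.58 = 0.1513 h⁻¹
e^(−kτ) = e^(−0.1513 × 1.99) = 0.7400
Accumulation ratio R = 1 / (1 − e^(−kτ)) = 1 / (1 − 0.7400) = 3.846
Steady-state trough = C₀ × R × e^(−kτ) = 57.3 × 3.846 × 0.7400 = 163.1 mg/L

160 mg/L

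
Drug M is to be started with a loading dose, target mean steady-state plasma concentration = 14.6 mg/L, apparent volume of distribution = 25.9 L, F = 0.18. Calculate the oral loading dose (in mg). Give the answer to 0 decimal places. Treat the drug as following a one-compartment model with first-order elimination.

LD = Css × Vd / F = 14.6 × 25.9 / 0.18 = 2101 mg

2101 mg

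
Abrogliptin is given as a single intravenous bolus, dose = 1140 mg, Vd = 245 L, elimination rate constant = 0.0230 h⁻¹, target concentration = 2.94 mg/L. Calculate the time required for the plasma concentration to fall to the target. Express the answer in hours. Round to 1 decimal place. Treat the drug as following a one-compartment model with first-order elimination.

20.0 h

C₀ = Dose / Vd = 1140 / 245 = 4.653 mg/L
t = ln(C₀ / C) / k = ln(4.653 / 2.94) / 0.02300
  = ln(1.583) / 0.02300 = 0.4593 / 0.02300 = 19.97 h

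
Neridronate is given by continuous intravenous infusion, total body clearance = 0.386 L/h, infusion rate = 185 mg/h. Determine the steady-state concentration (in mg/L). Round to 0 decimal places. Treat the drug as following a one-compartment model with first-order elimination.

At steady state Css = R₀ / CL = 185 / 0.3860 = 479.3 mg/L

479 mg/L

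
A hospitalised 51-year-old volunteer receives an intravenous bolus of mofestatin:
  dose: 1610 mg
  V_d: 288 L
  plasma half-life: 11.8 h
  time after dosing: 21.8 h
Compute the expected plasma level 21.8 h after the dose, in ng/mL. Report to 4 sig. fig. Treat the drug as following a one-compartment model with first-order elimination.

C₀ = Dose / Vd = 1610 / 288 = 5.590 mg/L
k = ln2 / t½ = 0.693147 / 11.8 = 0.05874 h⁻¹
C = C₀ · e^(−k·t) = 5.590 × e^(−0.05874 × 21.8)
  = 5.590 × 0.2779 = 1.553 mg/L
Convert: 1.553 mg/L × 1000 = 1553 ng/mL

1553 ng/mL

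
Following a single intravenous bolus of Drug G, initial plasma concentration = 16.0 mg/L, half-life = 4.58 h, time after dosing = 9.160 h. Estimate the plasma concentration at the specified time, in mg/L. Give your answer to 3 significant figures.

k = ln2 / t½ = 0.693147 / 4.58 = 0.1513 h⁻¹
t / t½ = 9.160 / 4.58 = 2 half-lives
C = C₀ × (1/2)^2 = 16.00 × 0.2500 = 4.000 mg/L

4.00 mg/L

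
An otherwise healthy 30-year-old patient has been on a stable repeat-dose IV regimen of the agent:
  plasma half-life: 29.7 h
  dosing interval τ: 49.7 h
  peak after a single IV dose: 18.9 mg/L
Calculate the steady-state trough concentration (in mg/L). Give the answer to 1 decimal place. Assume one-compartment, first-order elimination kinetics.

8.6 mg/L

k = ln2 / t½ = 0.693147 / 29.7 = 0.02334 h⁻¹
e^(−kτ) = e^(−0.02334 × 49.7) = 0.3135
Accumulation ratio R = 1 / (1 − e^(−kτ)) = 1 / (1 − 0.3135) = 1.457
Steady-state trough = C₀ × R × e^(−kτ) = 18.9 × 1.457 × 0.3135 = 8.633 mg/L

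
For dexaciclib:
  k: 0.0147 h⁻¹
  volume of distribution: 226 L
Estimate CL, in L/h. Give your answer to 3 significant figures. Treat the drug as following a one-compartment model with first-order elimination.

CL = k × Vd = 0.0147 × 226 = 3.322 L/h

3.32 L/h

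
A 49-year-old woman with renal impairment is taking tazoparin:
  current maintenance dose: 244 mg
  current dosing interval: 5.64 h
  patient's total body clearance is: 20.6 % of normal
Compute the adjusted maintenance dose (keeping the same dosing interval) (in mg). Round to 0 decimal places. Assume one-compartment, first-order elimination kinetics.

To keep the same average steady-state level, dosing rate must scale with clearance.
CL ratio = 20.6 / 100 = 0.2060
New dose (same interval) = 244 × 0.2060 = 50.26 mg

50 mg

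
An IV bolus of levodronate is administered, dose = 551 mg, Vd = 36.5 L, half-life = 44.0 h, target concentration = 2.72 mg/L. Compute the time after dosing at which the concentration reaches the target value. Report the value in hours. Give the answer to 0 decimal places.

109 h

C₀ = Dose / Vd = 551.0 / 36.5 = 15.10 mg/L
k = ln2 / t½ = 0.693147 / 44.0 = 0.01575 h⁻¹
t = ln(C₀ / C) / k = ln(15.10 / 2.72) / 0.01575
  = ln(5.551) / 0.01575 = 1.714 / 0.01575 = 108.8 h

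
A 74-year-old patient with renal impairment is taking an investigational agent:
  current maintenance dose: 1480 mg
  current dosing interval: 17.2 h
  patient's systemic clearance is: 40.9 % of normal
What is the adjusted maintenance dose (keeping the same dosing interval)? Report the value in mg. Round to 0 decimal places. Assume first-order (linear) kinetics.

To keep the same average steady-state level, dosing rate must scale with clearance.
CL ratio = 40.9 / 100 = 0.4090
New dose (same interval) = 1480 × 0.4090 = 605.3 mg

605 mg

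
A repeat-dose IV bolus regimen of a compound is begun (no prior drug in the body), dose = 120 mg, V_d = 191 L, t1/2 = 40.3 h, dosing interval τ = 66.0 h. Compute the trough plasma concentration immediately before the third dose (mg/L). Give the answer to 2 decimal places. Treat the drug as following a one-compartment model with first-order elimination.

C₀ per dose = Dose / Vd = 120 / 191 = 0.6283 mg/L
k = ln2 / t½ = 0.693147 / 40.3 = 0.01720 h⁻¹
Fraction remaining after one interval: r = e^(−kτ) = e^(−0.01720 × 66.0) = 0.3214
Before dose 3, 2 doses have been given (aged 1τ, 2τ).
C_trough = C₀ × (r + r²) = 0.6283 × (0.3214 + 0.1033) = 0.2668 mg/L

0.27 mg/L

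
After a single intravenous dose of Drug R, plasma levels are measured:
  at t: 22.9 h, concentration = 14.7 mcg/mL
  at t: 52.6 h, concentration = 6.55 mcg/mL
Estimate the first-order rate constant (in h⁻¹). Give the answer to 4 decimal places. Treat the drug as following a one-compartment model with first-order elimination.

k = ln(C₁/C₂) / (t₂ − t₁) = ln(14.7/6.55) / (52.6 − 22.9)
  = 0.8084 / 29.70 = 0.02722 h⁻¹

0.0272 h⁻¹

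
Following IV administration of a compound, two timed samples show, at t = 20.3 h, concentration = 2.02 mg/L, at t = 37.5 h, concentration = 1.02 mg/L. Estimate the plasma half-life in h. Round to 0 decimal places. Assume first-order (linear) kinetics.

k = ln(C₁/C₂) / (t₂ − t₁) = ln(2.02/1.02) / (37.5 − 20.3)
  = 0.6833 / 17.20 = 0.03973 h⁻¹
t½ = ln2 / k = 0.693147 / 0.03973 = 17.45 h

17 h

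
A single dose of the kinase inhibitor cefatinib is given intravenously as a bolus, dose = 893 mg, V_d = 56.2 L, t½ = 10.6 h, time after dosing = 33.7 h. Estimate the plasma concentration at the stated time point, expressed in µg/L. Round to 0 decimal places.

1754 µg/L

C₀ = Dose / Vd = 893.0 / 56.2 = 15.89 mg/L
k = ln2 / t½ = 0.693147 / 10.6 = 0.06539 h⁻¹
C = C₀ · e^(−k·t) = 15.89 × e^(−0.06539 × 33.7)
  = 15.89 × 0.1104 = 1.754 mg/L
Convert: 1.754 mg/L × 1000 = 1754 µg/L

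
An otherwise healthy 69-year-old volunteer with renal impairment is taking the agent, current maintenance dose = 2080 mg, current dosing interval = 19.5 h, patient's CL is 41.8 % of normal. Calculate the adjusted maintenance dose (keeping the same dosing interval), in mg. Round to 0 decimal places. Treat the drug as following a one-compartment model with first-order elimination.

To keep the same average steady-state level, dosing rate must scale with clearance.
CL ratio = 41.8 / 100 = 0.4180
New dose (same interval) = 2080 × 0.4180 = 869.4 mg

869 mg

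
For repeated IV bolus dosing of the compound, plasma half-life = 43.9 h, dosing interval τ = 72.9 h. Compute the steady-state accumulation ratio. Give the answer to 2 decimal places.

k = ln2 / t½ = 0.693147 / 43.9 = 0.01579 h⁻¹
e^(−kτ) = e^(−0.01579 × 72.9) = 0.3163
Accumulation ratio R = 1 / (1 − e^(−kτ)) = 1 / (1 − 0.3163) = 1.463

1.46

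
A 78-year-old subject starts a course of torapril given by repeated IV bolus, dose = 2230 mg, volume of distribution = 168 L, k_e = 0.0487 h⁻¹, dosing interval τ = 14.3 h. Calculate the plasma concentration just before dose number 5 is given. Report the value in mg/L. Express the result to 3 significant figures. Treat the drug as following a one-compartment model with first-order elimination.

C₀ per dose = Dose / Vd = 2230 / 168 = 13.27 mg/L
Fraction remaining after one interval: r = e^(−kτ) = e^(−0.04870 × 14.3) = 0.4984
Before dose 5, 4 doses have been given (aged 1τ, 2τ, 3τ, 4τ).
C_trough = C₀ × (r + r² + … + r^4) = C₀ × r(1−r^4)/(1−r)
        = 13.27 × 0.4984 × (1 − 0.06170) / (1 − 0.4984) = 12.37 mg/L

12.4 mg/L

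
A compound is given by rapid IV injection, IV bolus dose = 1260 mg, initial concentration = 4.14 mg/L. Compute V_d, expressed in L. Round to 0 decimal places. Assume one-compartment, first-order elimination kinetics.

304 L

Vd = Dose / C₀ = 1260 / 4.14 = 304.3 L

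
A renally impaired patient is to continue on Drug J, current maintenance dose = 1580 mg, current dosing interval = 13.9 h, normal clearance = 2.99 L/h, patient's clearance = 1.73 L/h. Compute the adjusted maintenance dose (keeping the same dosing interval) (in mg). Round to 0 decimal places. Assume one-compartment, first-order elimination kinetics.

914 mg

To keep the same average steady-state level, dosing rate must scale with clearance.
CL ratio = 1.73 / 2.99 = 0.5786
New dose (same interval) = 1580 × 0.5786 = 914.2 mg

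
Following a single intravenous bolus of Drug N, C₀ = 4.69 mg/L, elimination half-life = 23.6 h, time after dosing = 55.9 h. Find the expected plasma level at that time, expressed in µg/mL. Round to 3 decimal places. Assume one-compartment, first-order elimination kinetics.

k = ln2 / t½ = 0.693147 / 23.6 = 0.02937 h⁻¹
C = C₀ · e^(−k·t) = 4.690 × e^(−0.02937 × 55.9)
  = 4.690 × 0.1936 = 0.9080 mg/L
(0.9080 mg/L = 0.9080 µg/mL)

0.908 µg/mL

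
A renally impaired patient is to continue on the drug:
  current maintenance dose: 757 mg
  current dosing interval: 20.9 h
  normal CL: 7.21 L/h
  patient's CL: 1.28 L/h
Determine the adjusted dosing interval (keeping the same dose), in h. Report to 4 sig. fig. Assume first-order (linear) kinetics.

117.7 h

To keep the same average steady-state level, dosing rate must scale with clearance.
CL ratio = 1.28 / 7.21 = 0.1775
New interval (same dose) = 20.9 / 0.1775 = 117.7 h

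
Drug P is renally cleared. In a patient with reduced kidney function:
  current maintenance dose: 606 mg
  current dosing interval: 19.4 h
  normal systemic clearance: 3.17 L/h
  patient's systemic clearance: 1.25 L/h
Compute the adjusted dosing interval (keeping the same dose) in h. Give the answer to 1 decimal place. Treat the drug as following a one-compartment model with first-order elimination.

To keep the same average steady-state level, dosing rate must scale with clearance.
CL ratio = 1.25 / 3.17 = 0.3943
New interval (same dose) = 19.4 / 0.3943 = 49.20 h

49.2 h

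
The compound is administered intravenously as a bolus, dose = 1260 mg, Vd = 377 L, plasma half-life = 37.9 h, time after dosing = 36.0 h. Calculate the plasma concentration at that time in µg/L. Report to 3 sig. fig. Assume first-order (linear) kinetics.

1730 µg/L

C₀ = Dose / Vd = 1260 / 377 = 3.342 mg/L
k = ln2 / t½ = 0.693147 / 37.9 = 0.01829 h⁻¹
C = C₀ · e^(−k·t) = 3.342 × e^(−0.01829 × 36.0)
  = 3.342 × 0.5177 = 1.730 mg/L
Convert: 1.730 mg/L × 1000 = 1730 µg/L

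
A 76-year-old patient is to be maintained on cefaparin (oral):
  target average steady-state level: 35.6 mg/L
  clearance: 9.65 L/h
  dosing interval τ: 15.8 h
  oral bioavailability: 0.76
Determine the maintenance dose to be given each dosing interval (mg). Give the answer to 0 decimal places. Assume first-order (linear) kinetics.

7142 mg

At steady state, F × (Dose/τ) = Css × CL.
Dose = Css × CL × τ / F = 35.6 × 9.650 × 15.8 / 0.76 = 7142 mg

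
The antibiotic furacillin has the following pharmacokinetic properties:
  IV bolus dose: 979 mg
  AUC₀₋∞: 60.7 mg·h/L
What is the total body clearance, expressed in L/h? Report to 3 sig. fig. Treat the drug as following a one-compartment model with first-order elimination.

16.1 L/h

CL = Dose / AUC = 979 / 60.7 = 16.13 L/h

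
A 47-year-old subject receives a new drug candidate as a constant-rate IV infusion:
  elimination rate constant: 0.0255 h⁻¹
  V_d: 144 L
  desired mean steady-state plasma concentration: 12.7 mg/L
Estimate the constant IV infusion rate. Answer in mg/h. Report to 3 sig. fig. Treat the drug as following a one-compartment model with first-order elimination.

CL = k × Vd = 0.02550 × 144 = 3.672 L/h
At steady state, infusion rate R₀ = Css × CL = 12.7 × 3.672 = 46.63 mg/h

46.6 mg/h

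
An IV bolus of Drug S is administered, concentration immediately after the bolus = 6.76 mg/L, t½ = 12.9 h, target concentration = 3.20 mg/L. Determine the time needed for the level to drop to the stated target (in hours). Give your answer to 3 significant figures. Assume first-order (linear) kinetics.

13.9 h

k = ln2 / t½ = 0.693147 / 12.9 = 0.05373 h⁻¹
t = ln(C₀ / C) / k = ln(6.760 / 3.20) / 0.05373
  = ln(2.113) / 0.05373 = 0.7481 / 0.05373 = 13.92 h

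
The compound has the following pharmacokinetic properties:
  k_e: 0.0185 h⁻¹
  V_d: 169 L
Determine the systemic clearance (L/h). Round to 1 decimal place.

3.1 L/h

CL = k × Vd = 0.0185 × 169 = 3.127 L/h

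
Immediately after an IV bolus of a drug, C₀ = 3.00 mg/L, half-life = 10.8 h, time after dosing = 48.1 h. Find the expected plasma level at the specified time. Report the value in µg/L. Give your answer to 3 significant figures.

k = ln2 / t½ = 0.693147 / 10.8 = 0.06418 h⁻¹
C = C₀ · e^(−k·t) = 3.000 × e^(−0.06418 × 48.1)
  = 3.000 × 0.04564 = 0.1369 mg/L
Convert: 0.1369 mg/L × 1000 = 136.9 µg/L

137 µg/L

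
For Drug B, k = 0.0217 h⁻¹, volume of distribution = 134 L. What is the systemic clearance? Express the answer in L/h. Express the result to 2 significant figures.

CL = k × Vd = 0.0217 × 134 = 2.908 L/h

2.9 L/h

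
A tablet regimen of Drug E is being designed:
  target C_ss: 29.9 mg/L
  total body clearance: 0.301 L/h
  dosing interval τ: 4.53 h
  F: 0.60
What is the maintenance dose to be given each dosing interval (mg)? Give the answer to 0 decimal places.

68 mg

At steady state, F × (Dose/τ) = Css × CL.
Dose = Css × CL × τ / F = 29.9 × 0.3010 × 4.53 / 0.60 = 67.95 mg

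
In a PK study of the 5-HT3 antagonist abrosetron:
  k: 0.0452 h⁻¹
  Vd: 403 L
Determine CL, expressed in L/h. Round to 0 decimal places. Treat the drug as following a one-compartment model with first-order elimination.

18 L/h

CL = k × Vd = 0.0452 × 403 = 18.22 L/h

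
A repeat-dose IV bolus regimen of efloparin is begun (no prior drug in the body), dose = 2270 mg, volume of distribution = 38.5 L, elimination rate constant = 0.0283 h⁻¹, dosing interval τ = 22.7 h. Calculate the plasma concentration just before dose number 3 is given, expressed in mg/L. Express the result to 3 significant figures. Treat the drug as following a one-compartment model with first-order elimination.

C₀ per dose = Dose / Vd = 2270 / 38.5 = 58.96 mg/L
Fraction remaining after one interval: r = e^(−kτ) = e^(−0.02830 × 22.7) = 0.5260
Before dose 3, 2 doses have been given (aged 1τ, 2τ).
C_trough = C₀ × (r + r²) = 58.96 × (0.5260 + 0.2767) = 47.33 mg/L

47.3 mg/L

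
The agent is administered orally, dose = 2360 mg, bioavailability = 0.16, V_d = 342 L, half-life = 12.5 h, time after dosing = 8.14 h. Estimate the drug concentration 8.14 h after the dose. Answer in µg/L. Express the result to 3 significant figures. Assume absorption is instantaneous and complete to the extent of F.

Amount reaching circulation = F × Dose = 0.16 × 2360 = 377.6 mg
C₀ = F·Dose / Vd = 377.6 / 342 = 1.104 mg/L
k = ln2 / t½ = 0.693147 / 12.5 = 0.05545 h⁻¹
C = C₀ · e^(−k·t) = 1.104 × e^(−0.05545 × 8.14)
  = 1.104 × 0.6368 = 0.7030 mg/L
Convert: 0.7030 mg/L × 1000 = 703.0 µg/L

703 µg/L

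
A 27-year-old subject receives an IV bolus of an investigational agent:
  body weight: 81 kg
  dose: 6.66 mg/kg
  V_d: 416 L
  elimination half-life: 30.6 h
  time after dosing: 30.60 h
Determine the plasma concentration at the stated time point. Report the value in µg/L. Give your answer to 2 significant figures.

Total dose = 6.66 × 81 = 539.5 mg
C₀ = Dose / Vd = 539.5 / 416 = 1.297 mg/L
k = ln2 / t½ = 0.693147 / 30.6 = 0.02265 h⁻¹
t / t½ = 30.60 / 30.6 = 1 half-lives
C = C₀ × (1/2)^1 = 1.297 × 0.5000 = 0.6485 mg/L
Convert: 0.6485 mg/L × 1000 = 648.5 µg/L

650 µg/L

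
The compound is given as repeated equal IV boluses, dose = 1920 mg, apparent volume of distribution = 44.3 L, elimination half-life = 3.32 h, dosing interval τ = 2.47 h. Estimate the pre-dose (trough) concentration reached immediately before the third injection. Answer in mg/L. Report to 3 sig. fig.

C₀ per dose = Dose / Vd = 1920 / 44.3 = 43.34 mg/L
k = ln2 / t½ = 0.693147 / 3.32 = 0.2088 h⁻¹
Fraction remaining after one interval: r = e^(−kτ) = e^(−0.2088 × 2.47) = 0.5971
Before dose 3, 2 doses have been given (aged 1τ, 2τ).
C_trough = C₀ × (r + r²) = 43.34 × (0.5971 + 0.3565) = 41.33 mg/L

41.3 mg/L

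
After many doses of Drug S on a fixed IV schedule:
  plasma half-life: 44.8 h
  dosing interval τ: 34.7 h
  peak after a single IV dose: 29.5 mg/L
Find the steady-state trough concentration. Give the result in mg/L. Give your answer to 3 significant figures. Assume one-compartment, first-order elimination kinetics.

41.5 mg/L

k = ln2 / t½ = 0.693147 / 44.8 = 0.01547 h⁻¹
e^(−kτ) = e^(−0.01547 × 34.7) = 0.5846
Accumulation ratio R = 1 / (1 − e^(−kτ)) = 1 / (1 − 0.5846) = 2.407
Steady-state trough = C₀ × R × e^(−kτ) = 29.5 × 2.407 × 0.5846 = 41.51 mg/L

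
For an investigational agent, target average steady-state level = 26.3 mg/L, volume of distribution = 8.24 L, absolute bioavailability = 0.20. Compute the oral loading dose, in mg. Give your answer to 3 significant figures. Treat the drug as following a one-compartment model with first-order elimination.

LD = Css × Vd / F = 26.3 × 8.24 / 0.20 = 1084 mg

1080 mg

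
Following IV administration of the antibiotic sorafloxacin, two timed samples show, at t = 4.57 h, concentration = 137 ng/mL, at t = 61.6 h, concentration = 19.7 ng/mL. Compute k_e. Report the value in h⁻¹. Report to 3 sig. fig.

0.0340 h⁻¹

k = ln(C₁/C₂) / (t₂ − t₁) = ln(137/19.7) / (61.6 − 4.57)
  = 1.939 / 57.03 = 0.03400 h⁻¹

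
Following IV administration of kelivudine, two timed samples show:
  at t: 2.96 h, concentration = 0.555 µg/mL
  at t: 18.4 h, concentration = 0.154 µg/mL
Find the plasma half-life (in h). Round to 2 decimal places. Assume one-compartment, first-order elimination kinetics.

8.35 h

k = ln(C₁/C₂) / (t₂ − t₁) = ln(0.555/0.154) / (18.4 − 2.96)
  = 1.282 / 15.44 = 0.08303 h⁻¹
t½ = ln2 / k = 0.693147 / 0.08303 = 8.348 h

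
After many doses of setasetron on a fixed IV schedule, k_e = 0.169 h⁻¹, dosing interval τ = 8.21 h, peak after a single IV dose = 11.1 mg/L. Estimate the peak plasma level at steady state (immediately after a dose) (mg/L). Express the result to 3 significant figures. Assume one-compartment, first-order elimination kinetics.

e^(−kτ) = e^(−0.1690 × 8.21) = 0.2497
Accumulation ratio R = 1 / (1 − e^(−kτ)) = 1 / (1 − 0.2497) = 1.333
Steady-state peak = C₀ × R = 11.1 × 1.333 = 14.80 mg/L

14.8 mg/L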